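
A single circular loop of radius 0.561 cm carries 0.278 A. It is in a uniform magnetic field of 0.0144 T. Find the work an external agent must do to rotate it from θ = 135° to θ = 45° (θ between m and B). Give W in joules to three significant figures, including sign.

Magnetic moment m = IA = Iπa² = (0.278)·π·(0.00561)² = 2.749×10⁻⁵ A·m².
W_ext = ΔU = −mB cosθ₂ + mB cosθ₁ = mB(cosθ₁ − cosθ₂).
W = (2.749×10⁻⁵)(0.0144)·(cos135° − cos45°) = (3.959×10⁻⁷)·(-1.4142) = -5.598×10⁻⁷ J.

W ≈ -5.60×10⁻⁷ J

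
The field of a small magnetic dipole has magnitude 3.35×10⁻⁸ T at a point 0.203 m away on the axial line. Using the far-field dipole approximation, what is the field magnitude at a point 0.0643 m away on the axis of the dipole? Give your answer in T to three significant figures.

Dipole fields scale as 1/r³ in the far field; the geometry is the same at both points.
B₂ = B₁ · (r₁/r₂)³ = 3.35×10⁻⁸ · (0.203/0.0643)³.
(r₁/r₂)³ = (3.157)³ = 31.47.
B₂ ≈ 1.054×10⁻⁶ T.

B ≈ 1.05×10⁻⁶ T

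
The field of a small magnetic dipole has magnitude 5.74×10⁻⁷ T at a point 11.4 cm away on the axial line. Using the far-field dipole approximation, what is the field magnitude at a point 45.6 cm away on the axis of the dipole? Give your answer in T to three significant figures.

B ≈ 8.97×10⁻⁹ T

Dipole fields scale as 1/r³ in the far field; the geometry is the same at both points.
B₂ = B₁ · (r₁/r₂)³ = 5.74×10⁻⁷ · (11.4/45.6)³.
(r₁/r₂)³ = (0.25)³ = 0.01562.
B₂ ≈ 8.969×10⁻⁹ T.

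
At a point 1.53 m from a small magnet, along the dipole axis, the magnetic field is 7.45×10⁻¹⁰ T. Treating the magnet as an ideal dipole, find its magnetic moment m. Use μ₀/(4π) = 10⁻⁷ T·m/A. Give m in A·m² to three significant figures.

m ≈ 0.0133 A·m²

On axis B = (μ₀/4π)·2m/r³, so m = Br³·4π/(μ₀·2).
m = (7.45×10⁻¹⁰)·(1.53)³ / (2·10⁻⁷) = 0.01334 A·m².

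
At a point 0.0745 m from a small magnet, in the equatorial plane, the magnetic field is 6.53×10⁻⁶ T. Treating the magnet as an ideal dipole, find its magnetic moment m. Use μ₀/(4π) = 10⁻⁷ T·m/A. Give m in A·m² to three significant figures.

m ≈ 0.0270 A·m²

In the equatorial plane B = (μ₀/4π)·m/r³, so m = Br³·4π/(μ₀).
m = (6.53×10⁻⁶)·(0.0745)³ / (10⁻⁷) = 0.02700 A·m².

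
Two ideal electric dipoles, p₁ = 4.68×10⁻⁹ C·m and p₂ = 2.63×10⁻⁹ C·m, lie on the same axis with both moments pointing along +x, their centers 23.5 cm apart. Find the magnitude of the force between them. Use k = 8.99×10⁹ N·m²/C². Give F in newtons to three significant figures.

On-axis field of dipole 1 at distance r: E = 2kp₁/r³. Force on dipole 2 is F = p₂·dE/dr (gradient along axis).
dE/dr = −6kp₁/r⁴, so |F| = 6kp₁p₂/r⁴ (attractive for aligned moments).
F = 6(8.99×10⁹)(4.68×10⁻⁹)(2.63×10⁻⁹)/(0.235)⁴ = 2.177×10⁻⁴ N.

F ≈ 2.18×10⁻⁴ N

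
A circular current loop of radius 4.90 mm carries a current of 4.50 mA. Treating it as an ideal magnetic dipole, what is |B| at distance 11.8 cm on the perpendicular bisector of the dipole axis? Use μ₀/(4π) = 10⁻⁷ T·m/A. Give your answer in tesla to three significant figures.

Magnetic moment m = IA = Iπa² = (0.00450)·π·(0.00490)² = 3.394×10⁻⁷ A·m².
In the equatorial plane B = (μ₀/4π)·m/r³ (half the axial value).
B = (10⁻⁷)·(3.394×10⁻⁷) / (0.118)³ = 2.066×10⁻¹¹ T.

B ≈ 2.07×10⁻¹¹ T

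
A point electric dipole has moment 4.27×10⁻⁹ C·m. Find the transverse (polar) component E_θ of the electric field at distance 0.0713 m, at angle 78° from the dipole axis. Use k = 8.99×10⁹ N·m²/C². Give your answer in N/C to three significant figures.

For a dipole, E_θ = (kp sinθ)/r³.
kp/r³ = (8.99×10⁹)(4.27×10⁻⁹)/(0.0713)³ = 1.059×10⁵ N/C.
E_θ = 1.059×10⁵·sin78° = 1.036×10⁵ N/C.

E_θ ≈ 1.04×10⁵ N/C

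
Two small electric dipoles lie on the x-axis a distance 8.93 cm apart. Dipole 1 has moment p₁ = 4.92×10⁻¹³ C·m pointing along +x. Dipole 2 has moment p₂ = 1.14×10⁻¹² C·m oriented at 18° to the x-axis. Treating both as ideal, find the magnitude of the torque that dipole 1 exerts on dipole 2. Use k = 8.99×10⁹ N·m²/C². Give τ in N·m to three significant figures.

The second dipole sits on the axis of the first, so the field there is axial: E₁ = 2kp₁/r³ along +x.
E₁ = 2(8.99×10⁹)(4.92×10⁻¹³)/(0.0893)³ = 12.42 N/C.
Torque on the second dipole: τ = p₂ E₁ sinθ.
τ = (1.14×10⁻¹²)(12.42)·sin18° = 4.376×10⁻¹² N·m.

τ ≈ 4.38×10⁻¹² N·m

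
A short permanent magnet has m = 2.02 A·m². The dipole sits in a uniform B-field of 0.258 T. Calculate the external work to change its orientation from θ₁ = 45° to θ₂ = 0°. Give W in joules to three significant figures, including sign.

W ≈ -0.153 J

W_ext = ΔU = −mB cosθ₂ + mB cosθ₁ = mB(cosθ₁ − cosθ₂).
W = (2.02)(0.258)·(cos45° − cos0°) = (0.5212)·(-0.2929) = -0.1526 J.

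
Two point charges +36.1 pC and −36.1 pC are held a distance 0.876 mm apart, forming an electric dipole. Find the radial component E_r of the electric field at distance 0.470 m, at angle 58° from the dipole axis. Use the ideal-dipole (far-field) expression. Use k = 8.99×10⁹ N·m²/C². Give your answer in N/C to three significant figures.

Dipole moment p = qd = (3.61×10⁻¹¹ C)(8.76×10⁻⁴ m) = 3.162×10⁻¹⁴ C·m.
For a dipole, E_r = (2kp cosθ)/r³.
kp/r³ = (8.99×10⁹)(3.162×10⁻¹⁴)/(0.470)³ = 0.002738 N/C.
E_r = 2·0.002738·cos58° = 0.002902 N/C.

E_r ≈ 0.00290 N/C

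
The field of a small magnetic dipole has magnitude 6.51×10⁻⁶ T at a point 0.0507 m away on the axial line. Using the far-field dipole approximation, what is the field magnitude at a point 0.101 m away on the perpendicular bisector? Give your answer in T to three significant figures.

B ≈ 4.12×10⁻⁷ T

Dipole fields scale as 1/r³ in the far field.
The axial field is twice the equatorial field at the same r, so the geometry factor is 1/2.
B₂ = B₁ · (1/2) · (r₁/r₂)³ = 6.51×10⁻⁶ · 0.5 · (0.0507/0.101)³.
(r₁/r₂)³ = (0.502)³ = 0.1265.
B₂ ≈ 4.117×10⁻⁷ T.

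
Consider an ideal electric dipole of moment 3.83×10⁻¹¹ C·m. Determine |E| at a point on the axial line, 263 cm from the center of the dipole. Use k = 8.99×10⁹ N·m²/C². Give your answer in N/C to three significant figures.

On the dipole axis E = 2kp/r³.
E = 2·(8.99×10⁹)(3.83×10⁻¹¹) / (2.63)³ = 0.03785 N/C.

E ≈ 0.0379 N/C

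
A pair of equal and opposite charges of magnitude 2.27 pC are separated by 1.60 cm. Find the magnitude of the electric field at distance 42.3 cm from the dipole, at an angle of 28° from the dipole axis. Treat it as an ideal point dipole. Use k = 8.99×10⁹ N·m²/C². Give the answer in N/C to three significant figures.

Dipole moment p = qd = (2.27×10⁻¹² C)(0.0160 m) = 3.632×10⁻¹⁴ C·m.
At angle θ the dipole field magnitude is E = (kp/r³)·√(1 + 3cos²θ).
kp/r³ = (8.99×10⁹)(3.632×10⁻¹⁴) / (0.423)³ = 0.004314 N/C.
√(1 + 3cos²28°) = √(1 + 3·0.7796) = √3.3388 ≈ 1.8272.
E ≈ 0.004314 × 1.827 = 0.007883 N/C.

E ≈ 0.00788 N/C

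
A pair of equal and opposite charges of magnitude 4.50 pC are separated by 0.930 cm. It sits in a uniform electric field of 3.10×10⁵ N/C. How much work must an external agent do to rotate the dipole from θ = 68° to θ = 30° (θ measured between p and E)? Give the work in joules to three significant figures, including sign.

Dipole moment p = qd = (4.50×10⁻¹² C)(0.00930 m) = 4.185×10⁻¹⁴ C·m.
W_ext = ΔU = U(θ₂) − U(θ₁) = −pE cosθ₂ − (−pE cosθ₁) = pE(cosθ₁ − cosθ₂).
W = (4.185×10⁻¹⁴)(3.10×10⁵)·(cos68° − cos30°) = (1.297×10⁻⁸)·(-0.4914) = -6.375×10⁻⁹ J.

W ≈ -6.38×10⁻⁹ J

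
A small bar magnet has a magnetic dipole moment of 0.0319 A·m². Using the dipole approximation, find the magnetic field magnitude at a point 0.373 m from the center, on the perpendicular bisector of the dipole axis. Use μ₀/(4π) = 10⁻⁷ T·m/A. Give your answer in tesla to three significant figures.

In the equatorial plane B = (μ₀/4π)·m/r³ (half the axial value).
B = (10⁻⁷)·(0.0319) / (0.373)³ = 6.147×10⁻⁸ T.

B ≈ 6.15×10⁻⁸ T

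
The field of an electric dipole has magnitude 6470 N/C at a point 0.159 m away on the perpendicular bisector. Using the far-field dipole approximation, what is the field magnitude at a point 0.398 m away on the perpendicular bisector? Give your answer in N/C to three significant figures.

Dipole fields scale as 1/r³ in the far field; the geometry is the same at both points.
E₂ = E₁ · (r₁/r₂)³ = 6470 · (0.159/0.398)³.
(r₁/r₂)³ = (0.3995)³ = 0.06376.
E₂ ≈ 412.5 N/C.

E ≈ 413 N/C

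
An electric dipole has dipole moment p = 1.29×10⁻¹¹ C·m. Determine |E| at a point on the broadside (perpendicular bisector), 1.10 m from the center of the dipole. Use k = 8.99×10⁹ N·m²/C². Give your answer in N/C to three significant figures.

On the perpendicular bisector E = kp/r³ (half the axial value at the same distance).
E = (8.99×10⁹)(1.29×10⁻¹¹) / (1.10)³ = 0.08713 N/C.

E ≈ 0.0871 N/C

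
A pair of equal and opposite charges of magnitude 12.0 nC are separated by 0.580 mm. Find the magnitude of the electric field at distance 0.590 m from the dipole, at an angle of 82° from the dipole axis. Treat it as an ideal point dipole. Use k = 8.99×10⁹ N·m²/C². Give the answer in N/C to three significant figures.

E ≈ 0.313 N/C

Dipole moment p = qd = (1.20×10⁻⁸ C)(5.80×10⁻⁴ m) = 6.96×10⁻¹² C·m.
At angle θ the dipole field magnitude is E = (kp/r³)·√(1 + 3cos²θ).
kp/r³ = (8.99×10⁹)(6.96×10⁻¹²) / (0.590)³ = 0.3047 N/C.
√(1 + 3cos²82°) = √(1 + 3·0.0194) = √1.0581 ≈ 1.0286.
E ≈ 0.3047 × 1.029 = 0.3134 N/C.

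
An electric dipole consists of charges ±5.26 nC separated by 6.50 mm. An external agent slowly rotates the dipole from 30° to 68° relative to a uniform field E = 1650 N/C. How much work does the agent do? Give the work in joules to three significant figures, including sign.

W ≈ 2.77×10⁻⁸ J

Dipole moment p = qd = (5.26×10⁻⁹ C)(0.00650 m) = 3.419×10⁻¹¹ C·m.
W_ext = ΔU = U(θ₂) − U(θ₁) = −pE cosθ₂ − (−pE cosθ₁) = pE(cosθ₁ − cosθ₂).
W = (3.419×10⁻¹¹)(1650)·(cos30° − cos68°) = (5.641×10⁻⁸)·(+0.4914) = 2.772×10⁻⁸ J.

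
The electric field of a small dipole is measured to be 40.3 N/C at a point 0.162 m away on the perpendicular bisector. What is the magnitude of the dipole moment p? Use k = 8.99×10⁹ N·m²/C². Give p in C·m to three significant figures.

In the equatorial plane E = kp/r³, so p = Er³/(k).
p = (40.3)·(0.162)³ / (8.99×10⁹) = 1.906×10⁻¹¹ C·m.

p ≈ 1.91×10⁻¹¹ C·m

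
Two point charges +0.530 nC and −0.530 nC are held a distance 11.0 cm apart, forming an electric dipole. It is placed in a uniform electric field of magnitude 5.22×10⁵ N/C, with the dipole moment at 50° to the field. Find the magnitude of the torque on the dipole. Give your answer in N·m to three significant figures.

Dipole moment p = qd = (5.30×10⁻¹⁰ C)(0.110 m) = 5.83×10⁻¹¹ C·m.
Torque on an electric dipole: τ = pE sinθ.
τ = (5.83×10⁻¹¹)(5.22×10⁵)·sin50° = 2.331×10⁻⁵ N·m.

τ ≈ 2.33×10⁻⁵ N·m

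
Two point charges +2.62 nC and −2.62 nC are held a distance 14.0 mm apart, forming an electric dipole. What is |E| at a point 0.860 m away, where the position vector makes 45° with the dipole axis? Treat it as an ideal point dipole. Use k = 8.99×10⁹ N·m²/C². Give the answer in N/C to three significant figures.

Dipole moment p = qd = (2.62×10⁻⁹ C)(0.0140 m) = 3.668×10⁻¹¹ C·m.
At angle θ the dipole field magnitude is E = (kp/r³)·√(1 + 3cos²θ).
kp/r³ = (8.99×10⁹)(3.668×10⁻¹¹) / (0.860)³ = 0.5184 N/C.
√(1 + 3cos²45°) = √(1 + 3·0.5000) = √2.5000 ≈ 1.5811.
E ≈ 0.5184 × 1.581 = 0.8197 N/C.

E ≈ 0.820 N/C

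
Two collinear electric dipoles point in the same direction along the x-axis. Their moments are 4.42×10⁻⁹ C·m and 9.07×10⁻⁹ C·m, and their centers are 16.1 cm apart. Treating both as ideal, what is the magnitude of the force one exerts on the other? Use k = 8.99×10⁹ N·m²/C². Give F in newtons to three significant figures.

F ≈ 0.00322 N

On-axis field of dipole 1 at distance r: E = 2kp₁/r³. Force on dipole 2 is F = p₂·dE/dr (gradient along axis).
dE/dr = −6kp₁/r⁴, so |F| = 6kp₁p₂/r⁴ (attractive for aligned moments).
F = 6(8.99×10⁹)(4.42×10⁻⁹)(9.07×10⁻⁹)/(0.161)⁴ = 0.003218 N.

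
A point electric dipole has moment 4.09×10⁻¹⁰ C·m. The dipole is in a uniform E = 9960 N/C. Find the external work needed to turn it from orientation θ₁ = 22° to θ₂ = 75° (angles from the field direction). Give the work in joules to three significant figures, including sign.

W_ext = ΔU = U(θ₂) − U(θ₁) = −pE cosθ₂ − (−pE cosθ₁) = pE(cosθ₁ − cosθ₂).
W = (4.09×10⁻¹⁰)(9960)·(cos22° − cos75°) = (4.074×10⁻⁶)·(+0.6684) = 2.723×10⁻⁶ J.

W ≈ 2.72×10⁻⁶ J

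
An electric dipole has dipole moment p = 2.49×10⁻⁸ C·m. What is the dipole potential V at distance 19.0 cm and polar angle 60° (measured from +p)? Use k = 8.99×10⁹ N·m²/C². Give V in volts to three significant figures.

V ≈ 3100 V

The dipole potential is V = kp cosθ / r².
V = (8.99×10⁹)(2.49×10⁻⁸)·cos60° / (0.190)² = 3100 V.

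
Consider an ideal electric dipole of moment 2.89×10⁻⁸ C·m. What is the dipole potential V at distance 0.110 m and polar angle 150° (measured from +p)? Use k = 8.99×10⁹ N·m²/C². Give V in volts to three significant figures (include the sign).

V ≈ -1.86×10⁴ V

The dipole potential is V = kp cosθ / r².
V = (8.99×10⁹)(2.89×10⁻⁸)·cos150° / (0.110)² = -1.860×10⁴ V.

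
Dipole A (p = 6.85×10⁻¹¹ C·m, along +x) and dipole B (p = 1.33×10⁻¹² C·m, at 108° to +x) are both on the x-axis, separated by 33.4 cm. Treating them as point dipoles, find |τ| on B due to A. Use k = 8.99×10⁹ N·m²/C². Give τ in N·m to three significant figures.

The second dipole sits on the axis of the first, so the field there is axial: E₁ = 2kp₁/r³ along +x.
E₁ = 2(8.99×10⁹)(6.85×10⁻¹¹)/(0.334)³ = 33.06 N/C.
Torque on the second dipole: τ = p₂ E₁ sinθ.
τ = (1.33×10⁻¹²)(33.06)·sin108° = 4.181×10⁻¹¹ N·m.

τ ≈ 4.18×10⁻¹¹ N·m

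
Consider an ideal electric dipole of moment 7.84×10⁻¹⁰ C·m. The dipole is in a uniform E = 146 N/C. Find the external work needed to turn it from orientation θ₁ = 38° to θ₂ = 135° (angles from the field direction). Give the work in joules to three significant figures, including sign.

W_ext = ΔU = U(θ₂) − U(θ₁) = −pE cosθ₂ − (−pE cosθ₁) = pE(cosθ₁ − cosθ₂).
W = (7.84×10⁻¹⁰)(146)·(cos38° − cos135°) = (1.145×10⁻⁷)·(+1.4951) = 1.711×10⁻⁷ J.

W ≈ 1.71×10⁻⁷ J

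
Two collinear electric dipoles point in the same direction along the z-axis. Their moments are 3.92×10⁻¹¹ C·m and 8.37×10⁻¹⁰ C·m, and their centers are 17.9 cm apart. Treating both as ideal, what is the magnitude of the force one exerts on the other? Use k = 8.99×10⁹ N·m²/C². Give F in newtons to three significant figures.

F ≈ 1.72×10⁻⁶ N

On-axis field of dipole 1 at distance r: E = 2kp₁/r³. Force on dipole 2 is F = p₂·dE/dr (gradient along axis).
dE/dr = −6kp₁/r⁴, so |F| = 6kp₁p₂/r⁴ (attractive for aligned moments).
F = 6(8.99×10⁹)(3.92×10⁻¹¹)(8.37×10⁻¹⁰)/(0.179)⁴ = 1.724×10⁻⁶ N.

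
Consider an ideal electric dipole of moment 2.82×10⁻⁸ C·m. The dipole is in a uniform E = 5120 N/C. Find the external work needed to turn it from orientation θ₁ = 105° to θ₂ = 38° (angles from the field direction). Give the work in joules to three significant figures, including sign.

W_ext = ΔU = U(θ₂) − U(θ₁) = −pE cosθ₂ − (−pE cosθ₁) = pE(cosθ₁ − cosθ₂).
W = (2.82×10⁻⁸)(5120)·(cos105° − cos38°) = (1.444×10⁻⁴)·(-1.0468) = -1.511×10⁻⁴ J.

W ≈ -1.51×10⁻⁴ J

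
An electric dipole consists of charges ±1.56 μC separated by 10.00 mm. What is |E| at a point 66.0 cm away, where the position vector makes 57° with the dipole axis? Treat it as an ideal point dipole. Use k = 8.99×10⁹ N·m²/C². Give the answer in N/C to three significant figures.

E ≈ 671 N/C

Dipole moment p = qd = (1.56×10⁻⁶ C)(0.0100 m) = 1.56×10⁻⁸ C·m.
At angle θ the dipole field magnitude is E = (kp/r³)·√(1 + 3cos²θ).
kp/r³ = (8.99×10⁹)(1.56×10⁻⁸) / (0.660)³ = 487.8 N/C.
√(1 + 3cos²57°) = √(1 + 3·0.2966) = √1.8899 ≈ 1.3747.
E ≈ 487.8 × 1.375 = 670.6 N/C.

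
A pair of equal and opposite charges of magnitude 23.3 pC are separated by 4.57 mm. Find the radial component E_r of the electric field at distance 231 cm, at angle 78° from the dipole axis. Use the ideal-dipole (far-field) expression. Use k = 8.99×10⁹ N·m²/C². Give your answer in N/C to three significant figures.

E_r ≈ 3.23×10⁻⁵ N/C

Dipole moment p = qd = (2.33×10⁻¹¹ C)(0.00457 m) = 1.065×10⁻¹³ C·m.
For a dipole, E_r = (2kp cosθ)/r³.
kp/r³ = (8.99×10⁹)(1.065×10⁻¹³)/(2.31)³ = 7.767×10⁻⁵ N/C.
E_r = 2·7.767×10⁻⁵·cos78° = 3.230×10⁻⁵ N/C.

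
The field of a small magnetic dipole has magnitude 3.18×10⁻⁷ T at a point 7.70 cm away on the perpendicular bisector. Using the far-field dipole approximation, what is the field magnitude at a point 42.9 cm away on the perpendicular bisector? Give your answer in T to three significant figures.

B ≈ 1.84×10⁻⁹ T

Dipole fields scale as 1/r³ in the far field; the geometry is the same at both points.
B₂ = B₁ · (r₁/r₂)³ = 3.18×10⁻⁷ · (7.70/42.9)³.
(r₁/r₂)³ = (0.1795)³ = 0.005782.
B₂ ≈ 1.839×10⁻⁹ T.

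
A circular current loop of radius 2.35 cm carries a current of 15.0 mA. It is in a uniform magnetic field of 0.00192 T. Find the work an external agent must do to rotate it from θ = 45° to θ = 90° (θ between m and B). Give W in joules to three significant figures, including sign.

W ≈ 3.53×10⁻⁸ J

Magnetic moment m = IA = Iπa² = (0.0150)·π·(0.0235)² = 2.602×10⁻⁵ A·m².
W_ext = ΔU = −mB cosθ₂ + mB cosθ₁ = mB(cosθ₁ − cosθ₂).
W = (2.602×10⁻⁵)(0.00192)·(cos45° − cos90°) = (4.996×10⁻⁸)·(+0.7071) = 3.533×10⁻⁸ J.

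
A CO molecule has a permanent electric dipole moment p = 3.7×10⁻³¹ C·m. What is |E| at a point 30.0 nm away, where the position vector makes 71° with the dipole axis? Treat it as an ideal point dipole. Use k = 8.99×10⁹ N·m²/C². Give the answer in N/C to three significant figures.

E ≈ 141 N/C

At angle θ the dipole field magnitude is E = (kp/r³)·√(1 + 3cos²θ).
kp/r³ = (8.99×10⁹)(3.70×10⁻³¹) / (3.00×10⁻⁸)³ = 123.2 N/C.
√(1 + 3cos²71°) = √(1 + 3·0.1060) = √1.3180 ≈ 1.1480.
E ≈ 123.2 × 1.148 = 141.4 N/C.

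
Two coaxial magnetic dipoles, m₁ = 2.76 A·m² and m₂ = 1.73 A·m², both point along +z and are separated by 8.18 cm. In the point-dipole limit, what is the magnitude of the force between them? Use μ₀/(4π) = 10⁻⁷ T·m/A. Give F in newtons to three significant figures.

F ≈ 0.0640 N

On-axis B of dipole 1: B = (μ₀/4π)·2m₁/r³. Force on dipole 2: F = m₂·dB/dr.
dB/dr = −(μ₀/4π)·6m₁/r⁴, so |F| = (μ₀/4π)·6m₁m₂/r⁴.
F = 6(10⁻⁷)(2.76)(1.73)/(0.0818)⁴ = 0.06399 N.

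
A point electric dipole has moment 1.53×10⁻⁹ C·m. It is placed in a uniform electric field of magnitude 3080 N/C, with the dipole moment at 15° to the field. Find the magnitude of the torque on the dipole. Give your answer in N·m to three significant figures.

τ ≈ 1.22×10⁻⁶ N·m

Torque on an electric dipole: τ = pE sinθ.
τ = (1.53×10⁻⁹)(3080)·sin15° = 1.220×10⁻⁶ N·m.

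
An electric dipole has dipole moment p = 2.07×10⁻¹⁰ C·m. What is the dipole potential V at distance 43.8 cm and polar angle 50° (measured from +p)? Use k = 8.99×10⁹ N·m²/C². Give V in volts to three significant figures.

The dipole potential is V = kp cosθ / r².
V = (8.99×10⁹)(2.07×10⁻¹⁰)·cos50° / (0.438)² = 6.235 V.

V ≈ 6.24 V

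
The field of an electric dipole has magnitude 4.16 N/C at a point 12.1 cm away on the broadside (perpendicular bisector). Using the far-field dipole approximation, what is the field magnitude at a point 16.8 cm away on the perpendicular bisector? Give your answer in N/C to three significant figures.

E ≈ 1.55 N/C

Dipole fields scale as 1/r³ in the far field; the geometry is the same at both points.
E₂ = E₁ · (r₁/r₂)³ = 4.16 · (12.1/16.8)³.
(r₁/r₂)³ = (0.7202)³ = 0.3736.
E₂ ≈ 1.554 N/C.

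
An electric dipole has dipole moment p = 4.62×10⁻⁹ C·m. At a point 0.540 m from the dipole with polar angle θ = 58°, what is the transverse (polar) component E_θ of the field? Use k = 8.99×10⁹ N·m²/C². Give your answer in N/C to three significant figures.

For a dipole, E_θ = (kp sinθ)/r³.
kp/r³ = (8.99×10⁹)(4.62×10⁻⁹)/(0.540)³ = 263.8 N/C.
E_θ = 263.8·sin58° = 223.7 N/C.

E_θ ≈ 224 N/C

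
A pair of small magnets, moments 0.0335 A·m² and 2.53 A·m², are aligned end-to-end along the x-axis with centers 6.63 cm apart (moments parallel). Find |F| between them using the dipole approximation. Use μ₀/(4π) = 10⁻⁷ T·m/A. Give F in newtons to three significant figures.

On-axis B of dipole 1: B = (μ₀/4π)·2m₁/r³. Force on dipole 2: F = m₂·dB/dr.
dB/dr = −(μ₀/4π)·6m₁/r⁴, so |F| = (μ₀/4π)·6m₁m₂/r⁴.
F = 6(10⁻⁷)(0.0335)(2.53)/(0.0663)⁴ = 0.002632 N.

F ≈ 0.00263 N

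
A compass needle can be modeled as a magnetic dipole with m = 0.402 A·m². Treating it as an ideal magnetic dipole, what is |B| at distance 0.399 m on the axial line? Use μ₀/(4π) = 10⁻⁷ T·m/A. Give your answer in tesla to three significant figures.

On axis B = (μ₀/4π)·2m/r³.
B = 2·(10⁻⁷)·(0.402) / (0.399)³ = 1.266×10⁻⁶ T.

B ≈ 1.27×10⁻⁶ T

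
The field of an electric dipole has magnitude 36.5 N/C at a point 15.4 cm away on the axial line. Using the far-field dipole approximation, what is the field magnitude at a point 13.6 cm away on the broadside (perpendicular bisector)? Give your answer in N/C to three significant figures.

E ≈ 26.5 N/C

Dipole fields scale as 1/r³ in the far field.
The axial field is twice the equatorial field at the same r, so the geometry factor is 1/2.
E₂ = E₁ · (1/2) · (r₁/r₂)³ = 36.5 · 0.5 · (15.4/13.6)³.
(r₁/r₂)³ = (1.132)³ = 1.452.
E₂ ≈ 26.50 N/C.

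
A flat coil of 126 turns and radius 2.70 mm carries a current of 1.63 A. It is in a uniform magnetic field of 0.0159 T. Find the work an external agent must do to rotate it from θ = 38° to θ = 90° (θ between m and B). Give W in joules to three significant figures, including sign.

W ≈ 5.89×10⁻⁵ J

m = NIA = NIπa² = 126·(1.63)·π·(0.00270)² = 0.004704 A·m².
W_ext = ΔU = −mB cosθ₂ + mB cosθ₁ = mB(cosθ₁ − cosθ₂).
W = (0.004704)(0.0159)·(cos38° − cos90°) = (7.479×10⁻⁵)·(+0.7880) = 5.894×10⁻⁵ J.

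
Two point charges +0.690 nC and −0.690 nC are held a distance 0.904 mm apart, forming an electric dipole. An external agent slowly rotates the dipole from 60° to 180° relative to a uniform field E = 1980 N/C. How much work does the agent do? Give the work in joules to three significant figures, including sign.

W ≈ 1.85×10⁻⁹ J

Dipole moment p = qd = (6.90×10⁻¹⁰ C)(9.04×10⁻⁴ m) = 6.238×10⁻¹³ C·m.
W_ext = ΔU = U(θ₂) − U(θ₁) = −pE cosθ₂ − (−pE cosθ₁) = pE(cosθ₁ − cosθ₂).
W = (6.238×10⁻¹³)(1980)·(cos60° − cos180°) = (1.235×10⁻⁹)·(+1.5000) = 1.853×10⁻⁹ J.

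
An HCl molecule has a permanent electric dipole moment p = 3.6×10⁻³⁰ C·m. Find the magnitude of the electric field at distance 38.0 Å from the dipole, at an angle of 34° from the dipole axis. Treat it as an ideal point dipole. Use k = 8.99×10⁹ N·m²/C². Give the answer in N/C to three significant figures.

At angle θ the dipole field magnitude is E = (kp/r³)·√(1 + 3cos²θ).
kp/r³ = (8.99×10⁹)(3.60×10⁻³⁰) / (3.80×10⁻⁹)³ = 5.898×10⁵ N/C.
√(1 + 3cos²34°) = √(1 + 3·0.6873) = √3.0619 ≈ 1.7498.
E ≈ 5.898×10⁵ × 1.750 = 1.032×10⁶ N/C.

E ≈ 1.03×10⁶ N/C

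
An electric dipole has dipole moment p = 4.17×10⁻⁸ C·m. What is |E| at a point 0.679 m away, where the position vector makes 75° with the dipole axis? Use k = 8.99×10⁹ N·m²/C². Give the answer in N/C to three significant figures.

E ≈ 1310 N/C

At angle θ the dipole field magnitude is E = (kp/r³)·√(1 + 3cos²θ).
kp/r³ = (8.99×10⁹)(4.17×10⁻⁸) / (0.679)³ = 1198 N/C.
√(1 + 3cos²75°) = √(1 + 3·0.0670) = √1.2010 ≈ 1.0959.
E ≈ 1198 × 1.096 = 1312 N/C.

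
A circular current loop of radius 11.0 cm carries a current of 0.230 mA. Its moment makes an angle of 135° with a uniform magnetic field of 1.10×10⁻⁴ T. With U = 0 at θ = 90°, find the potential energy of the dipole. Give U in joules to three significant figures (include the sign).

U ≈ 6.80×10⁻¹⁰ J

Magnetic moment m = IA = Iπa² = (2.30×10⁻⁴)·π·(0.110)² = 8.743×10⁻⁶ A·m².
U = −m·B = −mB cosθ.
U = −(8.743×10⁻⁶)(1.10×10⁻⁴)·cos135° = 6.800×10⁻¹⁰ J.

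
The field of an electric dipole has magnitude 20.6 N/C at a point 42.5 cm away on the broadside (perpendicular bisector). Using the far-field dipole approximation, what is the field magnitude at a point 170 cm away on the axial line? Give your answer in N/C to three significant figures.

E ≈ 0.644 N/C

Dipole fields scale as 1/r³ in the far field.
The axial field is twice the equatorial field at the same r, so the geometry factor is 2/1.
E₂ = E₁ · (2/1) · (r₁/r₂)³ = 20.6 · 2 · (42.5/170)³.
(r₁/r₂)³ = (0.25)³ = 0.01562.
E₂ ≈ 0.6438 N/C.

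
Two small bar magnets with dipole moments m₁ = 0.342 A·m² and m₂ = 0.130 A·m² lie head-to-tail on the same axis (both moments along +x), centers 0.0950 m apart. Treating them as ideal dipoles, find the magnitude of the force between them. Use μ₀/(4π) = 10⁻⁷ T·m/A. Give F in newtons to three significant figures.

F ≈ 3.28×10⁻⁴ N

On-axis B of dipole 1: B = (μ₀/4π)·2m₁/r³. Force on dipole 2: F = m₂·dB/dr.
dB/dr = −(μ₀/4π)·6m₁/r⁴, so |F| = (μ₀/4π)·6m₁m₂/r⁴.
F = 6(10⁻⁷)(0.342)(0.130)/(0.0950)⁴ = 3.275×10⁻⁴ N.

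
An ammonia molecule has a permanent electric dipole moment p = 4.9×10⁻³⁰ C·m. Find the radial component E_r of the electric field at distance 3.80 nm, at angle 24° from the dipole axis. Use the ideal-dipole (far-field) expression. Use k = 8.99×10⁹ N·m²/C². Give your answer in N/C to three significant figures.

E_r ≈ 1.47×10⁶ N/C

For a dipole, E_r = (2kp cosθ)/r³.
kp/r³ = (8.99×10⁹)(4.90×10⁻³⁰)/(3.80×10⁻⁹)³ = 8.028×10⁵ N/C.
E_r = 2·8.028×10⁵·cos24° = 1.467×10⁶ N/C.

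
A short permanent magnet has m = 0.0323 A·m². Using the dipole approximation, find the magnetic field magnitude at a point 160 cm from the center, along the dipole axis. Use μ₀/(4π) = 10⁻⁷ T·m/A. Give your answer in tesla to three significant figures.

B ≈ 1.58×10⁻⁹ T

On axis B = (μ₀/4π)·2m/r³.
B = 2·(10⁻⁷)·(0.0323) / (1.60)³ = 1.577×10⁻⁹ T.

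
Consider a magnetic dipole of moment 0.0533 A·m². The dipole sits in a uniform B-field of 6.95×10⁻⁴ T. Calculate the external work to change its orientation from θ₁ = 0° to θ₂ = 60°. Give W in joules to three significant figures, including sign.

W ≈ 1.85×10⁻⁵ J

W_ext = ΔU = −mB cosθ₂ + mB cosθ₁ = mB(cosθ₁ − cosθ₂).
W = (0.0533)(6.95×10⁻⁴)·(cos0° − cos60°) = (3.704×10⁻⁵)·(+0.5000) = 1.852×10⁻⁵ J.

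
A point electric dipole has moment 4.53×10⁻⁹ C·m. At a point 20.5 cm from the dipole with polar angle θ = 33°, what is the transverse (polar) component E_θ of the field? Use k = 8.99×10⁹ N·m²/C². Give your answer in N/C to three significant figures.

E_θ ≈ 2570 N/C

For a dipole, E_θ = (kp sinθ)/r³.
kp/r³ = (8.99×10⁹)(4.53×10⁻⁹)/(0.205)³ = 4727 N/C.
E_θ = 4727·sin33° = 2575 N/C.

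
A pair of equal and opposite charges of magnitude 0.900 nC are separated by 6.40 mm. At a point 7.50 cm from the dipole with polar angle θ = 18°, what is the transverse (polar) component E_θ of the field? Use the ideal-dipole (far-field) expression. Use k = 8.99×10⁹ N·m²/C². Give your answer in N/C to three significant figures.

Dipole moment p = qd = (9.00×10⁻¹⁰ C)(0.00640 m) = 5.76×10⁻¹² C·m.
For a dipole, E_θ = (kp sinθ)/r³.
kp/r³ = (8.99×10⁹)(5.76×10⁻¹²)/(0.0750)³ = 122.7 N/C.
E_θ = 122.7·sin18° = 37.93 N/C.

E_θ ≈ 37.9 N/C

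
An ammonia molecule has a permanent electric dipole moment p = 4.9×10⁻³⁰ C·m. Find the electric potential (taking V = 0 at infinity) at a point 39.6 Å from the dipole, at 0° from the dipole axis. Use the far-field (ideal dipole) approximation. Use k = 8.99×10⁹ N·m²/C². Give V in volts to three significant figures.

The dipole potential is V = kp cosθ / r².
V = (8.99×10⁹)(4.90×10⁻³⁰)·cos0° / (3.96×10⁻⁹)² = 0.002809 V.

V ≈ 0.00281 V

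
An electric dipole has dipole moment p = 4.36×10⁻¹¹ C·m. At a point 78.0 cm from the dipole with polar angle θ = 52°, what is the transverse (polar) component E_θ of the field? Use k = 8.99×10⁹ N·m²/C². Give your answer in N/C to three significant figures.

For a dipole, E_θ = (kp sinθ)/r³.
kp/r³ = (8.99×10⁹)(4.36×10⁻¹¹)/(0.780)³ = 0.8260 N/C.
E_θ = 0.8260·sin52° = 0.6509 N/C.

E_θ ≈ 0.651 N/C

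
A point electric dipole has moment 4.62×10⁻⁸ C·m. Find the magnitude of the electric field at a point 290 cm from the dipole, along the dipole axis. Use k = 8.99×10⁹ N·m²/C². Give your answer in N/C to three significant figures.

E ≈ 34.1 N/C

On the dipole axis E = 2kp/r³.
E = 2·(8.99×10⁹)(4.62×10⁻⁸) / (2.90)³ = 34.06 N/C.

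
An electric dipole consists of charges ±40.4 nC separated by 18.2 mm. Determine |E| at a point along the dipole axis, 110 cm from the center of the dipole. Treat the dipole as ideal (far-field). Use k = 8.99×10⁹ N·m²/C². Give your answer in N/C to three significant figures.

Dipole moment p = qd = (4.04×10⁻⁸ C)(0.0182 m) = 7.353×10⁻¹⁰ C·m.
On the dipole axis E = 2kp/r³.
E = 2·(8.99×10⁹)(7.353×10⁻¹⁰) / (1.10)³ = 9.933 N/C.

E ≈ 9.93 N/C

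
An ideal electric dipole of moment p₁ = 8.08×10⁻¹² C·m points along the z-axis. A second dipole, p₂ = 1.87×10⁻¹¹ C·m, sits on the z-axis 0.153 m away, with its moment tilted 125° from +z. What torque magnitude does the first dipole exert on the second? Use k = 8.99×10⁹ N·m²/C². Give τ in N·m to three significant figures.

τ ≈ 6.21×10⁻¹⁰ N·m

The second dipole sits on the axis of the first, so the field there is axial: E₁ = 2kp₁/r³ along +z.
E₁ = 2(8.99×10⁹)(8.08×10⁻¹²)/(0.153)³ = 40.56 N/C.
Torque on the second dipole: τ = p₂ E₁ sinθ.
τ = (1.87×10⁻¹¹)(40.56)·sin125° = 6.213×10⁻¹⁰ N·m.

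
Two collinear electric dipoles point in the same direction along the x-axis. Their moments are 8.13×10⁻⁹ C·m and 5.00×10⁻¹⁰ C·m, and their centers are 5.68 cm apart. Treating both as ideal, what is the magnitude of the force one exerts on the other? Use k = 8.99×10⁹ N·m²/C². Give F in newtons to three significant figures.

F ≈ 0.0211 N

On-axis field of dipole 1 at distance r: E = 2kp₁/r³. Force on dipole 2 is F = p₂·dE/dr (gradient along axis).
dE/dr = −6kp₁/r⁴, so |F| = 6kp₁p₂/r⁴ (attractive for aligned moments).
F = 6(8.99×10⁹)(8.13×10⁻⁹)(5.00×10⁻¹⁰)/(0.0568)⁴ = 0.02107 N.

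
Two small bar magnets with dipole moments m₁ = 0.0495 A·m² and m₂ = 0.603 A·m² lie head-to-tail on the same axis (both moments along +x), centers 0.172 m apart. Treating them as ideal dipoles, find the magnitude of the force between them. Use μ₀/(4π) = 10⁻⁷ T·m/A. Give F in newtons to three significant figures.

On-axis B of dipole 1: B = (μ₀/4π)·2m₁/r³. Force on dipole 2: F = m₂·dB/dr.
dB/dr = −(μ₀/4π)·6m₁/r⁴, so |F| = (μ₀/4π)·6m₁m₂/r⁴.
F = 6(10⁻⁷)(0.0495)(0.603)/(0.172)⁴ = 2.046×10⁻⁵ N.

F ≈ 2.05×10⁻⁵ N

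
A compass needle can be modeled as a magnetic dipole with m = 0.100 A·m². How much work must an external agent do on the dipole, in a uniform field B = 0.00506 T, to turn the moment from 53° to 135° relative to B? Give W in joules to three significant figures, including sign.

W ≈ 6.62×10⁻⁴ J

W_ext = ΔU = −mB cosθ₂ + mB cosθ₁ = mB(cosθ₁ − cosθ₂).
W = (0.100)(0.00506)·(cos53° − cos135°) = (5.060×10⁻⁴)·(+1.3089) = 6.623×10⁻⁴ J.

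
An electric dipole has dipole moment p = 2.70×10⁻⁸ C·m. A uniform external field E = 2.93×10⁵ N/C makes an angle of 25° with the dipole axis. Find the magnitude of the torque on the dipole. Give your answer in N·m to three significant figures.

Torque on an electric dipole: τ = pE sinθ.
τ = (2.70×10⁻⁸)(2.93×10⁵)·sin25° = 0.003343 N·m.

τ ≈ 0.00334 N·m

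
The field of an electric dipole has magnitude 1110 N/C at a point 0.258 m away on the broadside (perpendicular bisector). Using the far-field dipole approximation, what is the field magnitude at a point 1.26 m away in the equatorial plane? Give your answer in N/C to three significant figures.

Dipole fields scale as 1/r³ in the far field; the geometry is the same at both points.
E₂ = E₁ · (r₁/r₂)³ = 1110 · (0.258/1.26)³.
(r₁/r₂)³ = (0.2048)³ = 0.008585.
E₂ ≈ 9.530 N/C.

E ≈ 9.53 N/C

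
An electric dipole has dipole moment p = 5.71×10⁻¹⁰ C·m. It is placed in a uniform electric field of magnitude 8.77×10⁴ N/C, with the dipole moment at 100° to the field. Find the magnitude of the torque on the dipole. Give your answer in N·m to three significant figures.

Torque on an electric dipole: τ = pE sinθ.
τ = (5.71×10⁻¹⁰)(8.77×10⁴)·sin100° = 4.932×10⁻⁵ N·m.

τ ≈ 4.93×10⁻⁵ N·m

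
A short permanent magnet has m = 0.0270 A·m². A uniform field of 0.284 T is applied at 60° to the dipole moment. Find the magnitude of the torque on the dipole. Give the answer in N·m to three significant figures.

τ ≈ 0.00664 N·m

Torque on a magnetic dipole: τ = mB sinθ.
τ = (0.0270)(0.284)·sin60° = 0.006641 N·m.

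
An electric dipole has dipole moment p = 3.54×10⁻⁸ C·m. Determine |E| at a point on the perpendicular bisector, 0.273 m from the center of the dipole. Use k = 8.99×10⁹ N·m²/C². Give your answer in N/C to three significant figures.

In the equatorial plane E = kp/r³.
E = (8.99×10⁹)(3.54×10⁻⁸) / (0.273)³ = 1.564×10⁴ N/C.

E ≈ 1.56×10⁴ N/C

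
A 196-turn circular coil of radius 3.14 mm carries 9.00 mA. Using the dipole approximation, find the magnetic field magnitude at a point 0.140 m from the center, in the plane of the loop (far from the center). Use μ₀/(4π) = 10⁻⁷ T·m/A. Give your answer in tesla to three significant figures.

B ≈ 1.99×10⁻⁹ T

m = NIA = NIπa² = 196·(0.00900)·π·(0.00314)² = 5.464×10⁻⁵ A·m².
In the equatorial plane B = (μ₀/4π)·m/r³ (half the axial value).
B = (10⁻⁷)·(5.464×10⁻⁵) / (0.140)³ = 1.991×10⁻⁹ T.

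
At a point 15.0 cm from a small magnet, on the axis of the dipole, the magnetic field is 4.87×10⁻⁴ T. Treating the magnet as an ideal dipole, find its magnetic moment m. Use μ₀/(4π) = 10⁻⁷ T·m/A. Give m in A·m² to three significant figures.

On axis B = (μ₀/4π)·2m/r³, so m = Br³·4π/(μ₀·2).
m = (4.87×10⁻⁴)·(0.150)³ / (2·10⁻⁷) = 8.218 A·m².

m ≈ 8.22 A·m²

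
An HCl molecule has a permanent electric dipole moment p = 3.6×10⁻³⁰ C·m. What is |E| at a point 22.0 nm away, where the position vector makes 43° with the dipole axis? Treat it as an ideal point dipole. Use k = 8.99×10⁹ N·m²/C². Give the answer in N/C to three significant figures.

At angle θ the dipole field magnitude is E = (kp/r³)·√(1 + 3cos²θ).
kp/r³ = (8.99×10⁹)(3.60×10⁻³⁰) / (2.20×10⁻⁸)³ = 3039 N/C.
√(1 + 3cos²43°) = √(1 + 3·0.5349) = √2.6046 ≈ 1.6139.
E ≈ 3039 × 1.614 = 4905 N/C.

E ≈ 4910 N/C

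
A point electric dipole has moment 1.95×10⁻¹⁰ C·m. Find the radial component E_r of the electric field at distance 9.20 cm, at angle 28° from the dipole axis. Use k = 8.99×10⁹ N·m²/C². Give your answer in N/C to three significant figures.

E_r ≈ 3980 N/C

For a dipole, E_r = (2kp cosθ)/r³.
kp/r³ = (8.99×10⁹)(1.95×10⁻¹⁰)/(0.0920)³ = 2251 N/C.
E_r = 2·2251·cos28° = 3976 N/C.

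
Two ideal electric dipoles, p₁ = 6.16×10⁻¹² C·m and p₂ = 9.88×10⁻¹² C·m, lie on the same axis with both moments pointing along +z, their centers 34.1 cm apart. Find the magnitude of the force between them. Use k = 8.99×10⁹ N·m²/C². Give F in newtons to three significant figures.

On-axis field of dipole 1 at distance r: E = 2kp₁/r³. Force on dipole 2 is F = p₂·dE/dr (gradient along axis).
dE/dr = −6kp₁/r⁴, so |F| = 6kp₁p₂/r⁴ (attractive for aligned moments).
F = 6(8.99×10⁹)(6.16×10⁻¹²)(9.88×10⁻¹²)/(0.341)⁴ = 2.428×10⁻¹⁰ N.

F ≈ 2.43×10⁻¹⁰ N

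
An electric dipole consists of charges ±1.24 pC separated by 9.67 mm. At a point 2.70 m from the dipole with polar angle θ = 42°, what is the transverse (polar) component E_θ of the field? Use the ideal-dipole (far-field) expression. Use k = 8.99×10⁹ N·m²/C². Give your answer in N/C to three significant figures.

Dipole moment p = qd = (1.24×10⁻¹² C)(0.00967 m) = 1.199×10⁻¹⁴ C·m.
For a dipole, E_θ = (kp sinθ)/r³.
kp/r³ = (8.99×10⁹)(1.199×10⁻¹⁴)/(2.70)³ = 5.476×10⁻⁶ N/C.
E_θ = 5.476×10⁻⁶·sin42° = 3.664×10⁻⁶ N/C.

E_θ ≈ 3.66×10⁻⁶ N/C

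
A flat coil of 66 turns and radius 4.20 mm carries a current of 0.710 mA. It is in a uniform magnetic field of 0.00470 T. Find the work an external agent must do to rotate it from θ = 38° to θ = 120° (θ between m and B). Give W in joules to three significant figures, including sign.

W ≈ 1.57×10⁻⁸ J

m = NIA = NIπa² = 66·(7.10×10⁻⁴)·π·(0.00420)² = 2.597×10⁻⁶ A·m².
W_ext = ΔU = −mB cosθ₂ + mB cosθ₁ = mB(cosθ₁ − cosθ₂).
W = (2.597×10⁻⁶)(0.00470)·(cos38° − cos120°) = (1.221×10⁻⁸)·(+1.2880) = 1.572×10⁻⁸ J.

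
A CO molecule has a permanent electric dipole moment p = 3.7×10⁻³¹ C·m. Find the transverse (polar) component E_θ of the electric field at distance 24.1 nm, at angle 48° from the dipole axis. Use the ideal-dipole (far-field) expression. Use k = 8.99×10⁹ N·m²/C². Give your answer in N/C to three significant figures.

For a dipole, E_θ = (kp sinθ)/r³.
kp/r³ = (8.99×10⁹)(3.70×10⁻³¹)/(2.41×10⁻⁸)³ = 237.6 N/C.
E_θ = 237.6·sin48° = 176.6 N/C.

E_θ ≈ 177 N/C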